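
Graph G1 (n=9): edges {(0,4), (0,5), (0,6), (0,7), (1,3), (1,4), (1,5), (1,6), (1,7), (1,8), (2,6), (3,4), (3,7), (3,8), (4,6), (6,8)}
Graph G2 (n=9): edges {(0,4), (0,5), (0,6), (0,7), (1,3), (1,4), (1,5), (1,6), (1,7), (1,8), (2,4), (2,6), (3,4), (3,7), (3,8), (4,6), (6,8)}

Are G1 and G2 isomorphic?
No, not isomorphic

The graphs are NOT isomorphic.

Counting edges: G1 has 16 edge(s); G2 has 17 edge(s).
Edge count is an isomorphism invariant (a bijection on vertices induces a bijection on edges), so differing edge counts rule out isomorphism.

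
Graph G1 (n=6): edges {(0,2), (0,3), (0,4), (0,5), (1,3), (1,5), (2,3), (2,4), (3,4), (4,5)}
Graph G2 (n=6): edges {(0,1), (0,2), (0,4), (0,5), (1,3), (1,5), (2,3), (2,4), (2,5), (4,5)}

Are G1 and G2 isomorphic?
Yes, isomorphic

The graphs are isomorphic.
One valid mapping φ: V(G1) → V(G2): 0→5, 1→3, 2→4, 3→2, 4→0, 5→1

Verify φ preserves adjacency — for each edge of G1, its image is an edge of G2:
  (0,2) → (φ(0),φ(2)) = (4,5) ∈ E(G2) ✓
  (0,3) → (φ(0),φ(3)) = (2,5) ∈ E(G2) ✓
  (0,4) → (φ(0),φ(4)) = (0,5) ∈ E(G2) ✓
  (0,5) → (φ(0),φ(5)) = (1,5) ∈ E(G2) ✓
  (1,3) → (φ(1),φ(3)) = (2,3) ∈ E(G2) ✓
  (1,5) → (φ(1),φ(5)) = (1,3) ∈ E(G2) ✓
  (2,3) → (φ(2),φ(3)) = (2,4) ∈ E(G2) ✓
  (2,4) → (φ(2),φ(4)) = (0,4) ∈ E(G2) ✓
  (3,4) → (φ(3),φ(4)) = (0,2) ∈ E(G2) ✓
  (4,5) → (φ(4),φ(5)) = (0,1) ∈ E(G2) ✓
All 10 edges of G1 map to edges of G2, and |E(G1)| = |E(G2)| = 10, so φ is a bijection on edges as well as vertices. Hence G1 ≅ G2.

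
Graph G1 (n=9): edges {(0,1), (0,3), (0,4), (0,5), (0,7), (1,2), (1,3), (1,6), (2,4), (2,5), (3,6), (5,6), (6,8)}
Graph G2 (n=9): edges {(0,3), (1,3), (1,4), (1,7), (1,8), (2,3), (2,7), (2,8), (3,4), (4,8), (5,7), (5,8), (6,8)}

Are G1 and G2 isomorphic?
Yes, isomorphic

The graphs are isomorphic.
One valid mapping φ: V(G1) → V(G2): 0→8, 1→1, 2→7, 3→4, 4→5, 5→2, 6→3, 7→6, 8→0

Verify φ preserves adjacency — for each edge of G1, its image is an edge of G2:
  (0,1) → (φ(0),φ(1)) = (1,8) ∈ E(G2) ✓
  (0,3) → (φ(0),φ(3)) = (4,8) ∈ E(G2) ✓
  (0,4) → (φ(0),φ(4)) = (5,8) ∈ E(G2) ✓
  (0,5) → (φ(0),φ(5)) = (2,8) ∈ E(G2) ✓
  (0,7) → (φ(0),φ(7)) = (6,8) ∈ E(G2) ✓
  (1,2) → (φ(1),φ(2)) = (1,7) ∈ E(G2) ✓
  (1,3) → (φ(1),φ(3)) = (1,4) ∈ E(G2) ✓
  (1,6) → (φ(1),φ(6)) = (1,3) ∈ E(G2) ✓
  (2,4) → (φ(2),φ(4)) = (5,7) ∈ E(G2) ✓
  (2,5) → (φ(2),φ(5)) = (2,7) ∈ E(G2) ✓
  (3,6) → (φ(3),φ(6)) = (3,4) ∈ E(G2) ✓
  (5,6) → (φ(5),φ(6)) = (2,3) ∈ E(G2) ✓
  (6,8) → (φ(6),φ(8)) = (0,3) ∈ E(G2) ✓
All 13 edges of G1 map to edges of G2, and |E(G1)| = |E(G2)| = 13, so φ is a bijection on edges as well as vertices. Hence G1 ≅ G2.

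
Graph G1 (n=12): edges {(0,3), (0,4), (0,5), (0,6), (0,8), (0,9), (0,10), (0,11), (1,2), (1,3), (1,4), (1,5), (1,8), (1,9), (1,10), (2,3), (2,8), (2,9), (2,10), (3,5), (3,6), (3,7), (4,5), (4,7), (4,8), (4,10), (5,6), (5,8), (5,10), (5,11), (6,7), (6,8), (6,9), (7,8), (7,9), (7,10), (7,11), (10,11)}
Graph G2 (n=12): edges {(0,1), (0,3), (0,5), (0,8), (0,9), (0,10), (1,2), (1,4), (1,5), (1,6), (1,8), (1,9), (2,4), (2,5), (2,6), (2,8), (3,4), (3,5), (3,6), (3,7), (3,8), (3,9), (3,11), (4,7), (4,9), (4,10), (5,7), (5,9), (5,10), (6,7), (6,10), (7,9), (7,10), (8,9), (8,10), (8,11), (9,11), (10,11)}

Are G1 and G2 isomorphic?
Yes, isomorphic

The graphs are isomorphic.
One valid mapping φ: V(G1) → V(G2): 0→3, 1→1, 2→2, 3→4, 4→0, 5→9, 6→7, 7→10, 8→5, 9→6, 10→8, 11→11

Verify φ preserves adjacency — for each edge of G1, its image is an edge of G2:
  (0,3) → (φ(0),φ(3)) = (3,4) ∈ E(G2) ✓
  (0,4) → (φ(0),φ(4)) = (0,3) ∈ E(G2) ✓
  (0,5) → (φ(0),φ(5)) = (3,9) ∈ E(G2) ✓
  (0,6) → (φ(0),φ(6)) = (3,7) ∈ E(G2) ✓
  (0,8) → (φ(0),φ(8)) = (3,5) ∈ E(G2) ✓
  (0,9) → (φ(0),φ(9)) = (3,6) ∈ E(G2) ✓
  (0,10) → (φ(0),φ(10)) = (3,8) ∈ E(G2) ✓
  (0,11) → (φ(0),φ(11)) = (3,11) ∈ E(G2) ✓
  (1,2) → (φ(1),φ(2)) = (1,2) ∈ E(G2) ✓
  (1,3) → (φ(1),φ(3)) = (1,4) ∈ E(G2) ✓
  (1,4) → (φ(1),φ(4)) = (0,1) ∈ E(G2) ✓
  (1,5) → (φ(1),φ(5)) = (1,9) ∈ E(G2) ✓
  (1,8) → (φ(1),φ(8)) = (1,5) ∈ E(G2) ✓
  (1,9) → (φ(1),φ(9)) = (1,6) ∈ E(G2) ✓
  (1,10) → (φ(1),φ(10)) = (1,8) ∈ E(G2) ✓
  (2,3) → (φ(2),φ(3)) = (2,4) ∈ E(G2) ✓
  (2,8) → (φ(2),φ(8)) = (2,5) ∈ E(G2) ✓
  (2,9) → (φ(2),φ(9)) = (2,6) ∈ E(G2) ✓
  (2,10) → (φ(2),φ(10)) = (2,8) ∈ E(G2) ✓
  (3,5) → (φ(3),φ(5)) = (4,9) ∈ E(G2) ✓
  (3,6) → (φ(3),φ(6)) = (4,7) ∈ E(G2) ✓
  (3,7) → (φ(3),φ(7)) = (4,10) ∈ E(G2) ✓
  (4,5) → (φ(4),φ(5)) = (0,9) ∈ E(G2) ✓
  (4,7) → (φ(4),φ(7)) = (0,10) ∈ E(G2) ✓
  (4,8) → (φ(4),φ(8)) = (0,5) ∈ E(G2) ✓
  (4,10) → (φ(4),φ(10)) = (0,8) ∈ E(G2) ✓
  (5,6) → (φ(5),φ(6)) = (7,9) ∈ E(G2) ✓
  (5,8) → (φ(5),φ(8)) = (5,9) ∈ E(G2) ✓
  (5,10) → (φ(5),φ(10)) = (8,9) ∈ E(G2) ✓
  (5,11) → (φ(5),φ(11)) = (9,11) ∈ E(G2) ✓
  (6,7) → (φ(6),φ(7)) = (7,10) ∈ E(G2) ✓
  (6,8) → (φ(6),φ(8)) = (5,7) ∈ E(G2) ✓
  (6,9) → (φ(6),φ(9)) = (6,7) ∈ E(G2) ✓
  (7,8) → (φ(7),φ(8)) = (5,10) ∈ E(G2) ✓
  (7,9) → (φ(7),φ(9)) = (6,10) ∈ E(G2) ✓
  (7,10) → (φ(7),φ(10)) = (8,10) ∈ E(G2) ✓
  (7,11) → (φ(7),φ(11)) = (10,11) ∈ E(G2) ✓
  (10,11) → (φ(10),φ(11)) = (8,11) ∈ E(G2) ✓
All 38 edges of G1 map to edges of G2, and |E(G1)| = |E(G2)| = 38, so φ is a bijection on edges as well as vertices. Hence G1 ≅ G2.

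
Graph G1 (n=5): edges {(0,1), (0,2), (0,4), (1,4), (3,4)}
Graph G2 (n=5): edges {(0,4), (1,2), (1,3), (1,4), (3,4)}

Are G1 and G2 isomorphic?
Yes, isomorphic

The graphs are isomorphic.
One valid mapping φ: V(G1) → V(G2): 0→4, 1→3, 2→0, 3→2, 4→1

Verify φ preserves adjacency — for each edge of G1, its image is an edge of G2:
  (0,1) → (φ(0),φ(1)) = (3,4) ∈ E(G2) ✓
  (0,2) → (φ(0),φ(2)) = (0,4) ∈ E(G2) ✓
  (0,4) → (φ(0),φ(4)) = (1,4) ∈ E(G2) ✓
  (1,4) → (φ(1),φ(4)) = (1,3) ∈ E(G2) ✓
  (3,4) → (φ(3),φ(4)) = (1,2) ∈ E(G2) ✓
All 5 edges of G1 map to edges of G2, and |E(G1)| = |E(G2)| = 5, so φ is a bijection on edges as well as vertices. Hence G1 ≅ G2.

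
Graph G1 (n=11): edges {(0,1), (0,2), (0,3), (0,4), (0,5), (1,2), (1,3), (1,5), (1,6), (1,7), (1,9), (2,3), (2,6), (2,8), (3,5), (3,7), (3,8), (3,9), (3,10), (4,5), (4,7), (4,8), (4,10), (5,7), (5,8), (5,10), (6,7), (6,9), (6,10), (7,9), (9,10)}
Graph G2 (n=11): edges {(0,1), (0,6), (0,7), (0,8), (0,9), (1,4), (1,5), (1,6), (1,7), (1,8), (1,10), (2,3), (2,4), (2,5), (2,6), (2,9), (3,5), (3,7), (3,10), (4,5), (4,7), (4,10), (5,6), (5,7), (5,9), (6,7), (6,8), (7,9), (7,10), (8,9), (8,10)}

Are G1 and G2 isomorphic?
Yes, isomorphic

The graphs are isomorphic.
One valid mapping φ: V(G1) → V(G2): 0→4, 1→1, 2→10, 3→7, 4→2, 5→5, 6→8, 7→6, 8→3, 9→0, 10→9

Verify φ preserves adjacency — for each edge of G1, its image is an edge of G2:
  (0,1) → (φ(0),φ(1)) = (1,4) ∈ E(G2) ✓
  (0,2) → (φ(0),φ(2)) = (4,10) ∈ E(G2) ✓
  (0,3) → (φ(0),φ(3)) = (4,7) ∈ E(G2) ✓
  (0,4) → (φ(0),φ(4)) = (2,4) ∈ E(G2) ✓
  (0,5) → (φ(0),φ(5)) = (4,5) ∈ E(G2) ✓
  (1,2) → (φ(1),φ(2)) = (1,10) ∈ E(G2) ✓
  (1,3) → (φ(1),φ(3)) = (1,7) ∈ E(G2) ✓
  (1,5) → (φ(1),φ(5)) = (1,5) ∈ E(G2) ✓
  (1,6) → (φ(1),φ(6)) = (1,8) ∈ E(G2) ✓
  (1,7) → (φ(1),φ(7)) = (1,6) ∈ E(G2) ✓
  (1,9) → (φ(1),φ(9)) = (0,1) ∈ E(G2) ✓
  (2,3) → (φ(2),φ(3)) = (7,10) ∈ E(G2) ✓
  (2,6) → (φ(2),φ(6)) = (8,10) ∈ E(G2) ✓
  (2,8) → (φ(2),φ(8)) = (3,10) ∈ E(G2) ✓
  (3,5) → (φ(3),φ(5)) = (5,7) ∈ E(G2) ✓
  (3,7) → (φ(3),φ(7)) = (6,7) ∈ E(G2) ✓
  (3,8) → (φ(3),φ(8)) = (3,7) ∈ E(G2) ✓
  (3,9) → (φ(3),φ(9)) = (0,7) ∈ E(G2) ✓
  (3,10) → (φ(3),φ(10)) = (7,9) ∈ E(G2) ✓
  (4,5) → (φ(4),φ(5)) = (2,5) ∈ E(G2) ✓
  (4,7) → (φ(4),φ(7)) = (2,6) ∈ E(G2) ✓
  (4,8) → (φ(4),φ(8)) = (2,3) ∈ E(G2) ✓
  (4,10) → (φ(4),φ(10)) = (2,9) ∈ E(G2) ✓
  (5,7) → (φ(5),φ(7)) = (5,6) ∈ E(G2) ✓
  (5,8) → (φ(5),φ(8)) = (3,5) ∈ E(G2) ✓
  (5,10) → (φ(5),φ(10)) = (5,9) ∈ E(G2) ✓
  (6,7) → (φ(6),φ(7)) = (6,8) ∈ E(G2) ✓
  (6,9) → (φ(6),φ(9)) = (0,8) ∈ E(G2) ✓
  (6,10) → (φ(6),φ(10)) = (8,9) ∈ E(G2) ✓
  (7,9) → (φ(7),φ(9)) = (0,6) ∈ E(G2) ✓
  (9,10) → (φ(9),φ(10)) = (0,9) ∈ E(G2) ✓
All 31 edges of G1 map to edges of G2, and |E(G1)| = |E(G2)| = 31, so φ is a bijection on edges as well as vertices. Hence G1 ≅ G2.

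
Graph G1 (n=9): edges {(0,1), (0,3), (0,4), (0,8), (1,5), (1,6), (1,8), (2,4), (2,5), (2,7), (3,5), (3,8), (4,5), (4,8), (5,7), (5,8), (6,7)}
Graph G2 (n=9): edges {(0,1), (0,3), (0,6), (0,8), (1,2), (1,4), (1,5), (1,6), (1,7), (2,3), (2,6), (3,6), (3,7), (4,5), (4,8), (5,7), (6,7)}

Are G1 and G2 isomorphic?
Yes, isomorphic

The graphs are isomorphic.
One valid mapping φ: V(G1) → V(G2): 0→3, 1→0, 2→5, 3→2, 4→7, 5→1, 6→8, 7→4, 8→6

Verify φ preserves adjacency — for each edge of G1, its image is an edge of G2:
  (0,1) → (φ(0),φ(1)) = (0,3) ∈ E(G2) ✓
  (0,3) → (φ(0),φ(3)) = (2,3) ∈ E(G2) ✓
  (0,4) → (φ(0),φ(4)) = (3,7) ∈ E(G2) ✓
  (0,8) → (φ(0),φ(8)) = (3,6) ∈ E(G2) ✓
  (1,5) → (φ(1),φ(5)) = (0,1) ∈ E(G2) ✓
  (1,6) → (φ(1),φ(6)) = (0,8) ∈ E(G2) ✓
  (1,8) → (φ(1),φ(8)) = (0,6) ∈ E(G2) ✓
  (2,4) → (φ(2),φ(4)) = (5,7) ∈ E(G2) ✓
  (2,5) → (φ(2),φ(5)) = (1,5) ∈ E(G2) ✓
  (2,7) → (φ(2),φ(7)) = (4,5) ∈ E(G2) ✓
  (3,5) → (φ(3),φ(5)) = (1,2) ∈ E(G2) ✓
  (3,8) → (φ(3),φ(8)) = (2,6) ∈ E(G2) ✓
  (4,5) → (φ(4),φ(5)) = (1,7) ∈ E(G2) ✓
  (4,8) → (φ(4),φ(8)) = (6,7) ∈ E(G2) ✓
  (5,7) → (φ(5),φ(7)) = (1,4) ∈ E(G2) ✓
  (5,8) → (φ(5),φ(8)) = (1,6) ∈ E(G2) ✓
  (6,7) → (φ(6),φ(7)) = (4,8) ∈ E(G2) ✓
All 17 edges of G1 map to edges of G2, and |E(G1)| = |E(G2)| = 17, so φ is a bijection on edges as well as vertices. Hence G1 ≅ G2.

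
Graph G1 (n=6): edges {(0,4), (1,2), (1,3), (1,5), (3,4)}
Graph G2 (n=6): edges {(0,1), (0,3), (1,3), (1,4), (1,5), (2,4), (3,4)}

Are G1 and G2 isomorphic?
No, not isomorphic

The graphs are NOT isomorphic.

Degrees in G1: deg(0)=1, deg(1)=3, deg(2)=1, deg(3)=2, deg(4)=2, deg(5)=1.
Sorted degree sequence of G1: [3, 2, 2, 1, 1, 1].
Degrees in G2: deg(0)=2, deg(1)=4, deg(2)=1, deg(3)=3, deg(4)=3, deg(5)=1.
Sorted degree sequence of G2: [4, 3, 3, 2, 1, 1].
The (sorted) degree sequence is an isomorphism invariant, so since G1 and G2 have different degree sequences they cannot be isomorphic.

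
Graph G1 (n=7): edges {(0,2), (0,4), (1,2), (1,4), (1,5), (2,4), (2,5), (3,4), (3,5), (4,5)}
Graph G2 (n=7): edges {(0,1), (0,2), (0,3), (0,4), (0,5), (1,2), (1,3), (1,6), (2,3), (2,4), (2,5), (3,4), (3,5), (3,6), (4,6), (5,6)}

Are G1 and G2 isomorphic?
No, not isomorphic

The graphs are NOT isomorphic.

Counting triangles (3-cliques): G1 has 6, G2 has 13.
Triangle count is an isomorphism invariant, so differing triangle counts rule out isomorphism.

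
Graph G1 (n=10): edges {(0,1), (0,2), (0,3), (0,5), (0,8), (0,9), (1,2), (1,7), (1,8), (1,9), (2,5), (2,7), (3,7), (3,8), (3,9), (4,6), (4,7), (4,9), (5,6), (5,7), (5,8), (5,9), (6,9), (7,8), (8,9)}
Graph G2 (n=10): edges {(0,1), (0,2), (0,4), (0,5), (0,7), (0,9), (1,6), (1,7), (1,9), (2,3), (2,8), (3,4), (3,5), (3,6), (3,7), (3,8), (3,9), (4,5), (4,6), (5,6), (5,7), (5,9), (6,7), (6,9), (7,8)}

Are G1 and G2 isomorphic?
Yes, isomorphic

The graphs are isomorphic.
One valid mapping φ: V(G1) → V(G2): 0→6, 1→9, 2→1, 3→4, 4→2, 5→7, 6→8, 7→0, 8→5, 9→3

Verify φ preserves adjacency — for each edge of G1, its image is an edge of G2:
  (0,1) → (φ(0),φ(1)) = (6,9) ∈ E(G2) ✓
  (0,2) → (φ(0),φ(2)) = (1,6) ∈ E(G2) ✓
  (0,3) → (φ(0),φ(3)) = (4,6) ∈ E(G2) ✓
  (0,5) → (φ(0),φ(5)) = (6,7) ∈ E(G2) ✓
  (0,8) → (φ(0),φ(8)) = (5,6) ∈ E(G2) ✓
  (0,9) → (φ(0),φ(9)) = (3,6) ∈ E(G2) ✓
  (1,2) → (φ(1),φ(2)) = (1,9) ∈ E(G2) ✓
  (1,7) → (φ(1),φ(7)) = (0,9) ∈ E(G2) ✓
  (1,8) → (φ(1),φ(8)) = (5,9) ∈ E(G2) ✓
  (1,9) → (φ(1),φ(9)) = (3,9) ∈ E(G2) ✓
  (2,5) → (φ(2),φ(5)) = (1,7) ∈ E(G2) ✓
  (2,7) → (φ(2),φ(7)) = (0,1) ∈ E(G2) ✓
  (3,7) → (φ(3),φ(7)) = (0,4) ∈ E(G2) ✓
  (3,8) → (φ(3),φ(8)) = (4,5) ∈ E(G2) ✓
  (3,9) → (φ(3),φ(9)) = (3,4) ∈ E(G2) ✓
  (4,6) → (φ(4),φ(6)) = (2,8) ∈ E(G2) ✓
  (4,7) → (φ(4),φ(7)) = (0,2) ∈ E(G2) ✓
  (4,9) → (φ(4),φ(9)) = (2,3) ∈ E(G2) ✓
  (5,6) → (φ(5),φ(6)) = (7,8) ∈ E(G2) ✓
  (5,7) → (φ(5),φ(7)) = (0,7) ∈ E(G2) ✓
  (5,8) → (φ(5),φ(8)) = (5,7) ∈ E(G2) ✓
  (5,9) → (φ(5),φ(9)) = (3,7) ∈ E(G2) ✓
  (6,9) → (φ(6),φ(9)) = (3,8) ∈ E(G2) ✓
  (7,8) → (φ(7),φ(8)) = (0,5) ∈ E(G2) ✓
  (8,9) → (φ(8),φ(9)) = (3,5) ∈ E(G2) ✓
All 25 edges of G1 map to edges of G2, and |E(G1)| = |E(G2)| = 25, so φ is a bijection on edges as well as vertices. Hence G1 ≅ G2.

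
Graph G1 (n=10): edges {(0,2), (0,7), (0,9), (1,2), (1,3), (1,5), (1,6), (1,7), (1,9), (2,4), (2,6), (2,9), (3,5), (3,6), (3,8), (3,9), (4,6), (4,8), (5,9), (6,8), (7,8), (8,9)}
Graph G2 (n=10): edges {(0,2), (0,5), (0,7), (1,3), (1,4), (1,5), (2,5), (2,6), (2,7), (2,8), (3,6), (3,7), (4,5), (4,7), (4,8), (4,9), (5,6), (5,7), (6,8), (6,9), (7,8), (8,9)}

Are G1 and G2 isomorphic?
Yes, isomorphic

The graphs are isomorphic.
One valid mapping φ: V(G1) → V(G2): 0→1, 1→7, 2→4, 3→2, 4→9, 5→0, 6→8, 7→3, 8→6, 9→5

Verify φ preserves adjacency — for each edge of G1, its image is an edge of G2:
  (0,2) → (φ(0),φ(2)) = (1,4) ∈ E(G2) ✓
  (0,7) → (φ(0),φ(7)) = (1,3) ∈ E(G2) ✓
  (0,9) → (φ(0),φ(9)) = (1,5) ∈ E(G2) ✓
  (1,2) → (φ(1),φ(2)) = (4,7) ∈ E(G2) ✓
  (1,3) → (φ(1),φ(3)) = (2,7) ∈ E(G2) ✓
  (1,5) → (φ(1),φ(5)) = (0,7) ∈ E(G2) ✓
  (1,6) → (φ(1),φ(6)) = (7,8) ∈ E(G2) ✓
  (1,7) → (φ(1),φ(7)) = (3,7) ∈ E(G2) ✓
  (1,9) → (φ(1),φ(9)) = (5,7) ∈ E(G2) ✓
  (2,4) → (φ(2),φ(4)) = (4,9) ∈ E(G2) ✓
  (2,6) → (φ(2),φ(6)) = (4,8) ∈ E(G2) ✓
  (2,9) → (φ(2),φ(9)) = (4,5) ∈ E(G2) ✓
  (3,5) → (φ(3),φ(5)) = (0,2) ∈ E(G2) ✓
  (3,6) → (φ(3),φ(6)) = (2,8) ∈ E(G2) ✓
  (3,8) → (φ(3),φ(8)) = (2,6) ∈ E(G2) ✓
  (3,9) → (φ(3),φ(9)) = (2,5) ∈ E(G2) ✓
  (4,6) → (φ(4),φ(6)) = (8,9) ∈ E(G2) ✓
  (4,8) → (φ(4),φ(8)) = (6,9) ∈ E(G2) ✓
  (5,9) → (φ(5),φ(9)) = (0,5) ∈ E(G2) ✓
  (6,8) → (φ(6),φ(8)) = (6,8) ∈ E(G2) ✓
  (7,8) → (φ(7),φ(8)) = (3,6) ∈ E(G2) ✓
  (8,9) → (φ(8),φ(9)) = (5,6) ∈ E(G2) ✓
All 22 edges of G1 map to edges of G2, and |E(G1)| = |E(G2)| = 22, so φ is a bijection on edges as well as vertices. Hence G1 ≅ G2.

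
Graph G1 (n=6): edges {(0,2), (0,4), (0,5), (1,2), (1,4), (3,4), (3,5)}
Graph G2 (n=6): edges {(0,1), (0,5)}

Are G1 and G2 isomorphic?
No, not isomorphic

The graphs are NOT isomorphic.

Degrees in G1: deg(0)=3, deg(1)=2, deg(2)=2, deg(3)=2, deg(4)=3, deg(5)=2.
Sorted degree sequence of G1: [3, 3, 2, 2, 2, 2].
Degrees in G2: deg(0)=2, deg(1)=1, deg(2)=0, deg(3)=0, deg(4)=0, deg(5)=1.
Sorted degree sequence of G2: [2, 1, 1, 0, 0, 0].
The (sorted) degree sequence is an isomorphism invariant, so since G1 and G2 have different degree sequences they cannot be isomorphic.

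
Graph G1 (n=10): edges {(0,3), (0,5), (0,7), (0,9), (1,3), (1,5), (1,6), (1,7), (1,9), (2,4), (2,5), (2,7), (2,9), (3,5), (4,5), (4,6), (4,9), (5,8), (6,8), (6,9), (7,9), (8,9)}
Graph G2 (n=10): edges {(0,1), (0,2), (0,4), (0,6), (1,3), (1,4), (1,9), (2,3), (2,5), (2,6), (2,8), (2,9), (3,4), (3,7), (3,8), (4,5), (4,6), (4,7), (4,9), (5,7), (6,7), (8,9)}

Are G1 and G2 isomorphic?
Yes, isomorphic

The graphs are isomorphic.
One valid mapping φ: V(G1) → V(G2): 0→9, 1→3, 2→0, 3→8, 4→6, 5→2, 6→7, 7→1, 8→5, 9→4

Verify φ preserves adjacency — for each edge of G1, its image is an edge of G2:
  (0,3) → (φ(0),φ(3)) = (8,9) ∈ E(G2) ✓
  (0,5) → (φ(0),φ(5)) = (2,9) ∈ E(G2) ✓
  (0,7) → (φ(0),φ(7)) = (1,9) ∈ E(G2) ✓
  (0,9) → (φ(0),φ(9)) = (4,9) ∈ E(G2) ✓
  (1,3) → (φ(1),φ(3)) = (3,8) ∈ E(G2) ✓
  (1,5) → (φ(1),φ(5)) = (2,3) ∈ E(G2) ✓
  (1,6) → (φ(1),φ(6)) = (3,7) ∈ E(G2) ✓
  (1,7) → (φ(1),φ(7)) = (1,3) ∈ E(G2) ✓
  (1,9) → (φ(1),φ(9)) = (3,4) ∈ E(G2) ✓
  (2,4) → (φ(2),φ(4)) = (0,6) ∈ E(G2) ✓
  (2,5) → (φ(2),φ(5)) = (0,2) ∈ E(G2) ✓
  (2,7) → (φ(2),φ(7)) = (0,1) ∈ E(G2) ✓
  (2,9) → (φ(2),φ(9)) = (0,4) ∈ E(G2) ✓
  (3,5) → (φ(3),φ(5)) = (2,8) ∈ E(G2) ✓
  (4,5) → (φ(4),φ(5)) = (2,6) ∈ E(G2) ✓
  (4,6) → (φ(4),φ(6)) = (6,7) ∈ E(G2) ✓
  (4,9) → (φ(4),φ(9)) = (4,6) ∈ E(G2) ✓
  (5,8) → (φ(5),φ(8)) = (2,5) ∈ E(G2) ✓
  (6,8) → (φ(6),φ(8)) = (5,7) ∈ E(G2) ✓
  (6,9) → (φ(6),φ(9)) = (4,7) ∈ E(G2) ✓
  (7,9) → (φ(7),φ(9)) = (1,4) ∈ E(G2) ✓
  (8,9) → (φ(8),φ(9)) = (4,5) ∈ E(G2) ✓
All 22 edges of G1 map to edges of G2, and |E(G1)| = |E(G2)| = 22, so φ is a bijection on edges as well as vertices. Hence G1 ≅ G2.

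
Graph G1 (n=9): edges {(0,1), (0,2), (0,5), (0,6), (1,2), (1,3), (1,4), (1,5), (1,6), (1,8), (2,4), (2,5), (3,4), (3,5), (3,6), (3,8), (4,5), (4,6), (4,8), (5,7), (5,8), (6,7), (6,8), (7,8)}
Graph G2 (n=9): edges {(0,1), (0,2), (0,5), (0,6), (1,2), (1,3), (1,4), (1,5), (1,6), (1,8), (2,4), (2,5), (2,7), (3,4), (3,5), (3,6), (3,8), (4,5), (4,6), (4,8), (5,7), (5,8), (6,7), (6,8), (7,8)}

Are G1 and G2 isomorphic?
No, not isomorphic

The graphs are NOT isomorphic.

Counting edges: G1 has 24 edge(s); G2 has 25 edge(s).
Edge count is an isomorphism invariant (a bijection on vertices induces a bijection on edges), so differing edge counts rule out isomorphism.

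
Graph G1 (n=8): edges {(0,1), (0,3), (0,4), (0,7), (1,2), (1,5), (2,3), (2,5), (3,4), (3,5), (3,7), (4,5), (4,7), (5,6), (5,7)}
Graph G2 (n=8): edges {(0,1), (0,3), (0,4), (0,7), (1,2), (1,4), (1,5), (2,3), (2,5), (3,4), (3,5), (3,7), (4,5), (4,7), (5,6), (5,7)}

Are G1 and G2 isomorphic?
No, not isomorphic

The graphs are NOT isomorphic.

Counting edges: G1 has 15 edge(s); G2 has 16 edge(s).
Edge count is an isomorphism invariant (a bijection on vertices induces a bijection on edges), so differing edge counts rule out isomorphism.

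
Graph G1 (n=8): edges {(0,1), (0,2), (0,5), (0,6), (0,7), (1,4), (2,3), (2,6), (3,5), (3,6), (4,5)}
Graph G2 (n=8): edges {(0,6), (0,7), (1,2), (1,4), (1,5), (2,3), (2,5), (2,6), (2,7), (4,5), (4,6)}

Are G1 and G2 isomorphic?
Yes, isomorphic

The graphs are isomorphic.
One valid mapping φ: V(G1) → V(G2): 0→2, 1→7, 2→1, 3→4, 4→0, 5→6, 6→5, 7→3

Verify φ preserves adjacency — for each edge of G1, its image is an edge of G2:
  (0,1) → (φ(0),φ(1)) = (2,7) ∈ E(G2) ✓
  (0,2) → (φ(0),φ(2)) = (1,2) ∈ E(G2) ✓
  (0,5) → (φ(0),φ(5)) = (2,6) ∈ E(G2) ✓
  (0,6) → (φ(0),φ(6)) = (2,5) ∈ E(G2) ✓
  (0,7) → (φ(0),φ(7)) = (2,3) ∈ E(G2) ✓
  (1,4) → (φ(1),φ(4)) = (0,7) ∈ E(G2) ✓
  (2,3) → (φ(2),φ(3)) = (1,4) ∈ E(G2) ✓
  (2,6) → (φ(2),φ(6)) = (1,5) ∈ E(G2) ✓
  (3,5) → (φ(3),φ(5)) = (4,6) ∈ E(G2) ✓
  (3,6) → (φ(3),φ(6)) = (4,5) ∈ E(G2) ✓
  (4,5) → (φ(4),φ(5)) = (0,6) ∈ E(G2) ✓
All 11 edges of G1 map to edges of G2, and |E(G1)| = |E(G2)| = 11, so φ is a bijection on edges as well as vertices. Hence G1 ≅ G2.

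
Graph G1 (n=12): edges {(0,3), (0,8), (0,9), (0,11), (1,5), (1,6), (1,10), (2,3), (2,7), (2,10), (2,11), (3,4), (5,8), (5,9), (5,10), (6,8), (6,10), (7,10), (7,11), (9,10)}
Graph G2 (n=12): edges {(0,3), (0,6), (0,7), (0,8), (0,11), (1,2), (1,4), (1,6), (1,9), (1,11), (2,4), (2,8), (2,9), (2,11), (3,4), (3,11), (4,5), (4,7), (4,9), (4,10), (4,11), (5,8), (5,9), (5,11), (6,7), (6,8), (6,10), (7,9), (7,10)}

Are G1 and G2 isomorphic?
No, not isomorphic

The graphs are NOT isomorphic.

Counting triangles (3-cliques): G1 has 5, G2 has 16.
Triangle count is an isomorphism invariant, so differing triangle counts rule out isomorphism.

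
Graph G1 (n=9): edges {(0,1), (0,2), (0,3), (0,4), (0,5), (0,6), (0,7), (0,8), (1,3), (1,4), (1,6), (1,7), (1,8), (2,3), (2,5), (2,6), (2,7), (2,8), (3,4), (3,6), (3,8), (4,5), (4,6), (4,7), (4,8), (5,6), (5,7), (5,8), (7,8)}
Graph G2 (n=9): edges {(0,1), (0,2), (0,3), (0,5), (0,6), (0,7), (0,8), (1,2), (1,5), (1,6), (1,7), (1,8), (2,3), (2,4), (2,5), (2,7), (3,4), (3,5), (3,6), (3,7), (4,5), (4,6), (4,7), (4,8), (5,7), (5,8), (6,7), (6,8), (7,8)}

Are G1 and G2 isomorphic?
Yes, isomorphic

The graphs are isomorphic.
One valid mapping φ: V(G1) → V(G2): 0→7, 1→1, 2→4, 3→8, 4→0, 5→3, 6→6, 7→2, 8→5

Verify φ preserves adjacency — for each edge of G1, its image is an edge of G2:
  (0,1) → (φ(0),φ(1)) = (1,7) ∈ E(G2) ✓
  (0,2) → (φ(0),φ(2)) = (4,7) ∈ E(G2) ✓
  (0,3) → (φ(0),φ(3)) = (7,8) ∈ E(G2) ✓
  (0,4) → (φ(0),φ(4)) = (0,7) ∈ E(G2) ✓
  (0,5) → (φ(0),φ(5)) = (3,7) ∈ E(G2) ✓
  (0,6) → (φ(0),φ(6)) = (6,7) ∈ E(G2) ✓
  (0,7) → (φ(0),φ(7)) = (2,7) ∈ E(G2) ✓
  (0,8) → (φ(0),φ(8)) = (5,7) ∈ E(G2) ✓
  (1,3) → (φ(1),φ(3)) = (1,8) ∈ E(G2) ✓
  (1,4) → (φ(1),φ(4)) = (0,1) ∈ E(G2) ✓
  (1,6) → (φ(1),φ(6)) = (1,6) ∈ E(G2) ✓
  (1,7) → (φ(1),φ(7)) = (1,2) ∈ E(G2) ✓
  (1,8) → (φ(1),φ(8)) = (1,5) ∈ E(G2) ✓
  (2,3) → (φ(2),φ(3)) = (4,8) ∈ E(G2) ✓
  (2,5) → (φ(2),φ(5)) = (3,4) ∈ E(G2) ✓
  (2,6) → (φ(2),φ(6)) = (4,6) ∈ E(G2) ✓
  (2,7) → (φ(2),φ(7)) = (2,4) ∈ E(G2) ✓
  (2,8) → (φ(2),φ(8)) = (4,5) ∈ E(G2) ✓
  (3,4) → (φ(3),φ(4)) = (0,8) ∈ E(G2) ✓
  (3,6) → (φ(3),φ(6)) = (6,8) ∈ E(G2) ✓
  (3,8) → (φ(3),φ(8)) = (5,8) ∈ E(G2) ✓
  (4,5) → (φ(4),φ(5)) = (0,3) ∈ E(G2) ✓
  (4,6) → (φ(4),φ(6)) = (0,6) ∈ E(G2) ✓
  (4,7) → (φ(4),φ(7)) = (0,2) ∈ E(G2) ✓
  (4,8) → (φ(4),φ(8)) = (0,5) ∈ E(G2) ✓
  (5,6) → (φ(5),φ(6)) = (3,6) ∈ E(G2) ✓
  (5,7) → (φ(5),φ(7)) = (2,3) ∈ E(G2) ✓
  (5,8) → (φ(5),φ(8)) = (3,5) ∈ E(G2) ✓
  (7,8) → (φ(7),φ(8)) = (2,5) ∈ E(G2) ✓
All 29 edges of G1 map to edges of G2, and |E(G1)| = |E(G2)| = 29, so φ is a bijection on edges as well as vertices. Hence G1 ≅ G2.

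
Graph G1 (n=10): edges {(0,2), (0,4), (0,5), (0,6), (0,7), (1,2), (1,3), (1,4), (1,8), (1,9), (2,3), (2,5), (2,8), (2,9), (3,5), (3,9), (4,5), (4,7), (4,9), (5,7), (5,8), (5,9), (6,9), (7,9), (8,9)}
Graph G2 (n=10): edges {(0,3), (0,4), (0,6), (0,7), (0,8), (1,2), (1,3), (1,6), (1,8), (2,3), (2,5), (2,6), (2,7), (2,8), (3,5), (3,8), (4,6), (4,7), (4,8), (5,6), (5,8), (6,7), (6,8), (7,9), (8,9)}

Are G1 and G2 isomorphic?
Yes, isomorphic

The graphs are isomorphic.
One valid mapping φ: V(G1) → V(G2): 0→7, 1→3, 2→2, 3→5, 4→0, 5→6, 6→9, 7→4, 8→1, 9→8

Verify φ preserves adjacency — for each edge of G1, its image is an edge of G2:
  (0,2) → (φ(0),φ(2)) = (2,7) ∈ E(G2) ✓
  (0,4) → (φ(0),φ(4)) = (0,7) ∈ E(G2) ✓
  (0,5) → (φ(0),φ(5)) = (6,7) ∈ E(G2) ✓
  (0,6) → (φ(0),φ(6)) = (7,9) ∈ E(G2) ✓
  (0,7) → (φ(0),φ(7)) = (4,7) ∈ E(G2) ✓
  (1,2) → (φ(1),φ(2)) = (2,3) ∈ E(G2) ✓
  (1,3) → (φ(1),φ(3)) = (3,5) ∈ E(G2) ✓
  (1,4) → (φ(1),φ(4)) = (0,3) ∈ E(G2) ✓
  (1,8) → (φ(1),φ(8)) = (1,3) ∈ E(G2) ✓
  (1,9) → (φ(1),φ(9)) = (3,8) ∈ E(G2) ✓
  (2,3) → (φ(2),φ(3)) = (2,5) ∈ E(G2) ✓
  (2,5) → (φ(2),φ(5)) = (2,6) ∈ E(G2) ✓
  (2,8) → (φ(2),φ(8)) = (1,2) ∈ E(G2) ✓
  (2,9) → (φ(2),φ(9)) = (2,8) ∈ E(G2) ✓
  (3,5) → (φ(3),φ(5)) = (5,6) ∈ E(G2) ✓
  (3,9) → (φ(3),φ(9)) = (5,8) ∈ E(G2) ✓
  (4,5) → (φ(4),φ(5)) = (0,6) ∈ E(G2) ✓
  (4,7) → (φ(4),φ(7)) = (0,4) ∈ E(G2) ✓
  (4,9) → (φ(4),φ(9)) = (0,8) ∈ E(G2) ✓
  (5,7) → (φ(5),φ(7)) = (4,6) ∈ E(G2) ✓
  (5,8) → (φ(5),φ(8)) = (1,6) ∈ E(G2) ✓
  (5,9) → (φ(5),φ(9)) = (6,8) ∈ E(G2) ✓
  (6,9) → (φ(6),φ(9)) = (8,9) ∈ E(G2) ✓
  (7,9) → (φ(7),φ(9)) = (4,8) ∈ E(G2) ✓
  (8,9) → (φ(8),φ(9)) = (1,8) ∈ E(G2) ✓
All 25 edges of G1 map to edges of G2, and |E(G1)| = |E(G2)| = 25, so φ is a bijection on edges as well as vertices. Hence G1 ≅ G2.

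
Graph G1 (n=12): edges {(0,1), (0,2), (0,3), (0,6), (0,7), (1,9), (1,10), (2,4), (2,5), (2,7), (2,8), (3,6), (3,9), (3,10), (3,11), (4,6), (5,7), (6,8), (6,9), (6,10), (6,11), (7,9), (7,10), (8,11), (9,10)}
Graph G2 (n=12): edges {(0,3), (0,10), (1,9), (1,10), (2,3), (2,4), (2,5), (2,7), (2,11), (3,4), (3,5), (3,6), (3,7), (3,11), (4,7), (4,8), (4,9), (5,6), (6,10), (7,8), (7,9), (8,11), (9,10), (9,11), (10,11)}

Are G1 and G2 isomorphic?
Yes, isomorphic

The graphs are isomorphic.
One valid mapping φ: V(G1) → V(G2): 0→11, 1→8, 2→10, 3→2, 4→0, 5→1, 6→3, 7→9, 8→6, 9→7, 10→4, 11→5

Verify φ preserves adjacency — for each edge of G1, its image is an edge of G2:
  (0,1) → (φ(0),φ(1)) = (8,11) ∈ E(G2) ✓
  (0,2) → (φ(0),φ(2)) = (10,11) ∈ E(G2) ✓
  (0,3) → (φ(0),φ(3)) = (2,11) ∈ E(G2) ✓
  (0,6) → (φ(0),φ(6)) = (3,11) ∈ E(G2) ✓
  (0,7) → (φ(0),φ(7)) = (9,11) ∈ E(G2) ✓
  (1,9) → (φ(1),φ(9)) = (7,8) ∈ E(G2) ✓
  (1,10) → (φ(1),φ(10)) = (4,8) ∈ E(G2) ✓
  (2,4) → (φ(2),φ(4)) = (0,10) ∈ E(G2) ✓
  (2,5) → (φ(2),φ(5)) = (1,10) ∈ E(G2) ✓
  (2,7) → (φ(2),φ(7)) = (9,10) ∈ E(G2) ✓
  (2,8) → (φ(2),φ(8)) = (6,10) ∈ E(G2) ✓
  (3,6) → (φ(3),φ(6)) = (2,3) ∈ E(G2) ✓
  (3,9) → (φ(3),φ(9)) = (2,7) ∈ E(G2) ✓
  (3,10) → (φ(3),φ(10)) = (2,4) ∈ E(G2) ✓
  (3,11) → (φ(3),φ(11)) = (2,5) ∈ E(G2) ✓
  (4,6) → (φ(4),φ(6)) = (0,3) ∈ E(G2) ✓
  (5,7) → (φ(5),φ(7)) = (1,9) ∈ E(G2) ✓
  (6,8) → (φ(6),φ(8)) = (3,6) ∈ E(G2) ✓
  (6,9) → (φ(6),φ(9)) = (3,7) ∈ E(G2) ✓
  (6,10) → (φ(6),φ(10)) = (3,4) ∈ E(G2) ✓
  (6,11) → (φ(6),φ(11)) = (3,5) ∈ E(G2) ✓
  (7,9) → (φ(7),φ(9)) = (7,9) ∈ E(G2) ✓
  (7,10) → (φ(7),φ(10)) = (4,9) ∈ E(G2) ✓
  (8,11) → (φ(8),φ(11)) = (5,6) ∈ E(G2) ✓
  (9,10) → (φ(9),φ(10)) = (4,7) ∈ E(G2) ✓
All 25 edges of G1 map to edges of G2, and |E(G1)| = |E(G2)| = 25, so φ is a bijection on edges as well as vertices. Hence G1 ≅ G2.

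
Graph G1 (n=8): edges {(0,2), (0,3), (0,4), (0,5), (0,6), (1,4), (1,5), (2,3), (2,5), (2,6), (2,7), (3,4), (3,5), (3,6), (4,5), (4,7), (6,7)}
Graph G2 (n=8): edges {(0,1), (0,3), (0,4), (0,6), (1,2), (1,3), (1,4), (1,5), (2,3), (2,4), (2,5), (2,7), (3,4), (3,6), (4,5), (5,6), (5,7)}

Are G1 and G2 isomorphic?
Yes, isomorphic

The graphs are isomorphic.
One valid mapping φ: V(G1) → V(G2): 0→1, 1→7, 2→3, 3→4, 4→5, 5→2, 6→0, 7→6

Verify φ preserves adjacency — for each edge of G1, its image is an edge of G2:
  (0,2) → (φ(0),φ(2)) = (1,3) ∈ E(G2) ✓
  (0,3) → (φ(0),φ(3)) = (1,4) ∈ E(G2) ✓
  (0,4) → (φ(0),φ(4)) = (1,5) ∈ E(G2) ✓
  (0,5) → (φ(0),φ(5)) = (1,2) ∈ E(G2) ✓
  (0,6) → (φ(0),φ(6)) = (0,1) ∈ E(G2) ✓
  (1,4) → (φ(1),φ(4)) = (5,7) ∈ E(G2) ✓
  (1,5) → (φ(1),φ(5)) = (2,7) ∈ E(G2) ✓
  (2,3) → (φ(2),φ(3)) = (3,4) ∈ E(G2) ✓
  (2,5) → (φ(2),φ(5)) = (2,3) ∈ E(G2) ✓
  (2,6) → (φ(2),φ(6)) = (0,3) ∈ E(G2) ✓
  (2,7) → (φ(2),φ(7)) = (3,6) ∈ E(G2) ✓
  (3,4) → (φ(3),φ(4)) = (4,5) ∈ E(G2) ✓
  (3,5) → (φ(3),φ(5)) = (2,4) ∈ E(G2) ✓
  (3,6) → (φ(3),φ(6)) = (0,4) ∈ E(G2) ✓
  (4,5) → (φ(4),φ(5)) = (2,5) ∈ E(G2) ✓
  (4,7) → (φ(4),φ(7)) = (5,6) ∈ E(G2) ✓
  (6,7) → (φ(6),φ(7)) = (0,6) ∈ E(G2) ✓
All 17 edges of G1 map to edges of G2, and |E(G1)| = |E(G2)| = 17, so φ is a bijection on edges as well as vertices. Hence G1 ≅ G2.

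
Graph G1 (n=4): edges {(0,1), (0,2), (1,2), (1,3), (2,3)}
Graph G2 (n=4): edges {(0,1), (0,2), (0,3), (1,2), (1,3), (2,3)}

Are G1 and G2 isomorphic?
No, not isomorphic

The graphs are NOT isomorphic.

Counting edges: G1 has 5 edge(s); G2 has 6 edge(s).
Edge count is an isomorphism invariant (a bijection on vertices induces a bijection on edges), so differing edge counts rule out isomorphism.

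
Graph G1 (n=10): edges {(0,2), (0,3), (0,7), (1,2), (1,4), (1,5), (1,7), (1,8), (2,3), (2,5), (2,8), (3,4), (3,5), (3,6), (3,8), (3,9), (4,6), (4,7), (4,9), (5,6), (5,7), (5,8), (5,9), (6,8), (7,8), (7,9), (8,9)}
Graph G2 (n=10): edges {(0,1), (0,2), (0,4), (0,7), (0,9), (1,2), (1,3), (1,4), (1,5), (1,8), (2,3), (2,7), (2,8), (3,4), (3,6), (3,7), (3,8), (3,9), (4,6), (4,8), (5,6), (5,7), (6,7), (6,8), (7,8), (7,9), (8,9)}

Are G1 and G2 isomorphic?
Yes, isomorphic

The graphs are isomorphic.
One valid mapping φ: V(G1) → V(G2): 0→5, 1→4, 2→6, 3→7, 4→0, 5→8, 6→9, 7→1, 8→3, 9→2

Verify φ preserves adjacency — for each edge of G1, its image is an edge of G2:
  (0,2) → (φ(0),φ(2)) = (5,6) ∈ E(G2) ✓
  (0,3) → (φ(0),φ(3)) = (5,7) ∈ E(G2) ✓
  (0,7) → (φ(0),φ(7)) = (1,5) ∈ E(G2) ✓
  (1,2) → (φ(1),φ(2)) = (4,6) ∈ E(G2) ✓
  (1,4) → (φ(1),φ(4)) = (0,4) ∈ E(G2) ✓
  (1,5) → (φ(1),φ(5)) = (4,8) ∈ E(G2) ✓
  (1,7) → (φ(1),φ(7)) = (1,4) ∈ E(G2) ✓
  (1,8) → (φ(1),φ(8)) = (3,4) ∈ E(G2) ✓
  (2,3) → (φ(2),φ(3)) = (6,7) ∈ E(G2) ✓
  (2,5) → (φ(2),φ(5)) = (6,8) ∈ E(G2) ✓
  (2,8) → (φ(2),φ(8)) = (3,6) ∈ E(G2) ✓
  (3,4) → (φ(3),φ(4)) = (0,7) ∈ E(G2) ✓
  (3,5) → (φ(3),φ(5)) = (7,8) ∈ E(G2) ✓
  (3,6) → (φ(3),φ(6)) = (7,9) ∈ E(G2) ✓
  (3,8) → (φ(3),φ(8)) = (3,7) ∈ E(G2) ✓
  (3,9) → (φ(3),φ(9)) = (2,7) ∈ E(G2) ✓
  (4,6) → (φ(4),φ(6)) = (0,9) ∈ E(G2) ✓
  (4,7) → (φ(4),φ(7)) = (0,1) ∈ E(G2) ✓
  (4,9) → (φ(4),φ(9)) = (0,2) ∈ E(G2) ✓
  (5,6) → (φ(5),φ(6)) = (8,9) ∈ E(G2) ✓
  (5,7) → (φ(5),φ(7)) = (1,8) ∈ E(G2) ✓
  (5,8) → (φ(5),φ(8)) = (3,8) ∈ E(G2) ✓
  (5,9) → (φ(5),φ(9)) = (2,8) ∈ E(G2) ✓
  (6,8) → (φ(6),φ(8)) = (3,9) ∈ E(G2) ✓
  (7,8) → (φ(7),φ(8)) = (1,3) ∈ E(G2) ✓
  (7,9) → (φ(7),φ(9)) = (1,2) ∈ E(G2) ✓
  (8,9) → (φ(8),φ(9)) = (2,3) ∈ E(G2) ✓
All 27 edges of G1 map to edges of G2, and |E(G1)| = |E(G2)| = 27, so φ is a bijection on edges as well as vertices. Hence G1 ≅ G2.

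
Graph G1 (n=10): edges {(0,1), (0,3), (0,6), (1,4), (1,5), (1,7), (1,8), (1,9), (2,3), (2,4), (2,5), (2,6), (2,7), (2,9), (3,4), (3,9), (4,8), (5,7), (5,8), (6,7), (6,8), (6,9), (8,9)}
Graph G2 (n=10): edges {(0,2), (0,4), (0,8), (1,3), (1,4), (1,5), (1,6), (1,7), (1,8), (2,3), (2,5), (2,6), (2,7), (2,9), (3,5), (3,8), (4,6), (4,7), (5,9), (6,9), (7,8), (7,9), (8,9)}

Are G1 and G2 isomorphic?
Yes, isomorphic

The graphs are isomorphic.
One valid mapping φ: V(G1) → V(G2): 0→0, 1→2, 2→1, 3→4, 4→6, 5→5, 6→8, 7→3, 8→9, 9→7

Verify φ preserves adjacency — for each edge of G1, its image is an edge of G2:
  (0,1) → (φ(0),φ(1)) = (0,2) ∈ E(G2) ✓
  (0,3) → (φ(0),φ(3)) = (0,4) ∈ E(G2) ✓
  (0,6) → (φ(0),φ(6)) = (0,8) ∈ E(G2) ✓
  (1,4) → (φ(1),φ(4)) = (2,6) ∈ E(G2) ✓
  (1,5) → (φ(1),φ(5)) = (2,5) ∈ E(G2) ✓
  (1,7) → (φ(1),φ(7)) = (2,3) ∈ E(G2) ✓
  (1,8) → (φ(1),φ(8)) = (2,9) ∈ E(G2) ✓
  (1,9) → (φ(1),φ(9)) = (2,7) ∈ E(G2) ✓
  (2,3) → (φ(2),φ(3)) = (1,4) ∈ E(G2) ✓
  (2,4) → (φ(2),φ(4)) = (1,6) ∈ E(G2) ✓
  (2,5) → (φ(2),φ(5)) = (1,5) ∈ E(G2) ✓
  (2,6) → (φ(2),φ(6)) = (1,8) ∈ E(G2) ✓
  (2,7) → (φ(2),φ(7)) = (1,3) ∈ E(G2) ✓
  (2,9) → (φ(2),φ(9)) = (1,7) ∈ E(G2) ✓
  (3,4) → (φ(3),φ(4)) = (4,6) ∈ E(G2) ✓
  (3,9) → (φ(3),φ(9)) = (4,7) ∈ E(G2) ✓
  (4,8) → (φ(4),φ(8)) = (6,9) ∈ E(G2) ✓
  (5,7) → (φ(5),φ(7)) = (3,5) ∈ E(G2) ✓
  (5,8) → (φ(5),φ(8)) = (5,9) ∈ E(G2) ✓
  (6,7) → (φ(6),φ(7)) = (3,8) ∈ E(G2) ✓
  (6,8) → (φ(6),φ(8)) = (8,9) ∈ E(G2) ✓
  (6,9) → (φ(6),φ(9)) = (7,8) ∈ E(G2) ✓
  (8,9) → (φ(8),φ(9)) = (7,9) ∈ E(G2) ✓
All 23 edges of G1 map to edges of G2, and |E(G1)| = |E(G2)| = 23, so φ is a bijection on edges as well as vertices. Hence G1 ≅ G2.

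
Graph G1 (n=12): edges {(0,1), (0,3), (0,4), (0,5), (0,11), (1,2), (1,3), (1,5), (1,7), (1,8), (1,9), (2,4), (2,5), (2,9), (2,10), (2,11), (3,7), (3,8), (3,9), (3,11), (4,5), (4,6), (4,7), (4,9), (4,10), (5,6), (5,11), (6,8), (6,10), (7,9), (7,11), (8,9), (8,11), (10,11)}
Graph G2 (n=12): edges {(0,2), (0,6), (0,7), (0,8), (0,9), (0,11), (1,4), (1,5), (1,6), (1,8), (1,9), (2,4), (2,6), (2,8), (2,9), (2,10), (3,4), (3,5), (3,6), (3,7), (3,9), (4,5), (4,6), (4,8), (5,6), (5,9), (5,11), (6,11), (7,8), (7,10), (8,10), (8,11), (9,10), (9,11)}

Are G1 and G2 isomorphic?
Yes, isomorphic

The graphs are isomorphic.
One valid mapping φ: V(G1) → V(G2): 0→11, 1→6, 2→2, 3→5, 4→8, 5→0, 6→7, 7→1, 8→3, 9→4, 10→10, 11→9

Verify φ preserves adjacency — for each edge of G1, its image is an edge of G2:
  (0,1) → (φ(0),φ(1)) = (6,11) ∈ E(G2) ✓
  (0,3) → (φ(0),φ(3)) = (5,11) ∈ E(G2) ✓
  (0,4) → (φ(0),φ(4)) = (8,11) ∈ E(G2) ✓
  (0,5) → (φ(0),φ(5)) = (0,11) ∈ E(G2) ✓
  (0,11) → (φ(0),φ(11)) = (9,11) ∈ E(G2) ✓
  (1,2) → (φ(1),φ(2)) = (2,6) ∈ E(G2) ✓
  (1,3) → (φ(1),φ(3)) = (5,6) ∈ E(G2) ✓
  (1,5) → (φ(1),φ(5)) = (0,6) ∈ E(G2) ✓
  (1,7) → (φ(1),φ(7)) = (1,6) ∈ E(G2) ✓
  (1,8) → (φ(1),φ(8)) = (3,6) ∈ E(G2) ✓
  (1,9) → (φ(1),φ(9)) = (4,6) ∈ E(G2) ✓
  (2,4) → (φ(2),φ(4)) = (2,8) ∈ E(G2) ✓
  (2,5) → (φ(2),φ(5)) = (0,2) ∈ E(G2) ✓
  (2,9) → (φ(2),φ(9)) = (2,4) ∈ E(G2) ✓
  (2,10) → (φ(2),φ(10)) = (2,10) ∈ E(G2) ✓
  (2,11) → (φ(2),φ(11)) = (2,9) ∈ E(G2) ✓
  (3,7) → (φ(3),φ(7)) = (1,5) ∈ E(G2) ✓
  (3,8) → (φ(3),φ(8)) = (3,5) ∈ E(G2) ✓
  (3,9) → (φ(3),φ(9)) = (4,5) ∈ E(G2) ✓
  (3,11) → (φ(3),φ(11)) = (5,9) ∈ E(G2) ✓
  (4,5) → (φ(4),φ(5)) = (0,8) ∈ E(G2) ✓
  (4,6) → (φ(4),φ(6)) = (7,8) ∈ E(G2) ✓
  (4,7) → (φ(4),φ(7)) = (1,8) ∈ E(G2) ✓
  (4,9) → (φ(4),φ(9)) = (4,8) ∈ E(G2) ✓
  (4,10) → (φ(4),φ(10)) = (8,10) ∈ E(G2) ✓
  (5,6) → (φ(5),φ(6)) = (0,7) ∈ E(G2) ✓
  (5,11) → (φ(5),φ(11)) = (0,9) ∈ E(G2) ✓
  (6,8) → (φ(6),φ(8)) = (3,7) ∈ E(G2) ✓
  (6,10) → (φ(6),φ(10)) = (7,10) ∈ E(G2) ✓
  (7,9) → (φ(7),φ(9)) = (1,4) ∈ E(G2) ✓
  (7,11) → (φ(7),φ(11)) = (1,9) ∈ E(G2) ✓
  (8,9) → (φ(8),φ(9)) = (3,4) ∈ E(G2) ✓
  (8,11) → (φ(8),φ(11)) = (3,9) ∈ E(G2) ✓
  (10,11) → (φ(10),φ(11)) = (9,10) ∈ E(G2) ✓
All 34 edges of G1 map to edges of G2, and |E(G1)| = |E(G2)| = 34, so φ is a bijection on edges as well as vertices. Hence G1 ≅ G2.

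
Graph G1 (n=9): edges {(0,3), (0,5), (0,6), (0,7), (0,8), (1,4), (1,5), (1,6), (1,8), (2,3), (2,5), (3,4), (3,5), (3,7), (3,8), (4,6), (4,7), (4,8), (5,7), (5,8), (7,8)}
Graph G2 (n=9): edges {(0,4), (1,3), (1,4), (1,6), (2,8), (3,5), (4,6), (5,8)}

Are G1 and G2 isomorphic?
No, not isomorphic

The graphs are NOT isomorphic.

Connected components of G1: 1 component(s) with vertex sets [[0, 1, 2, 3, 4, 5, 6, 7, 8]], sizes [9].
Connected components of G2: 2 component(s) with vertex sets [[7], [0, 1, 2, 3, 4, 5, 6, 8]], sizes [1, 8].
The number of connected components (and the multiset of component sizes) is an isomorphism invariant — an isomorphism maps each component of G1 bijectively onto a component of G2. Since G1 has 1 component(s) and G2 has 2, they cannot be isomorphic.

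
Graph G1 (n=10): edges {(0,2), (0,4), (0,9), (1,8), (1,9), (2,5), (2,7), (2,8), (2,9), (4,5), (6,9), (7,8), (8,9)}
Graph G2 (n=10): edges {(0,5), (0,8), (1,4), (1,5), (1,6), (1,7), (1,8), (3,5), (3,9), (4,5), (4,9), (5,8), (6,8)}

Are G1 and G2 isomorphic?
Yes, isomorphic

The graphs are isomorphic.
One valid mapping φ: V(G1) → V(G2): 0→4, 1→6, 2→5, 3→2, 4→9, 5→3, 6→7, 7→0, 8→8, 9→1

Verify φ preserves adjacency — for each edge of G1, its image is an edge of G2:
  (0,2) → (φ(0),φ(2)) = (4,5) ∈ E(G2) ✓
  (0,4) → (φ(0),φ(4)) = (4,9) ∈ E(G2) ✓
  (0,9) → (φ(0),φ(9)) = (1,4) ∈ E(G2) ✓
  (1,8) → (φ(1),φ(8)) = (6,8) ∈ E(G2) ✓
  (1,9) → (φ(1),φ(9)) = (1,6) ∈ E(G2) ✓
  (2,5) → (φ(2),φ(5)) = (3,5) ∈ E(G2) ✓
  (2,7) → (φ(2),φ(7)) = (0,5) ∈ E(G2) ✓
  (2,8) → (φ(2),φ(8)) = (5,8) ∈ E(G2) ✓
  (2,9) → (φ(2),φ(9)) = (1,5) ∈ E(G2) ✓
  (4,5) → (φ(4),φ(5)) = (3,9) ∈ E(G2) ✓
  (6,9) → (φ(6),φ(9)) = (1,7) ∈ E(G2) ✓
  (7,8) → (φ(7),φ(8)) = (0,8) ∈ E(G2) ✓
  (8,9) → (φ(8),φ(9)) = (1,8) ∈ E(G2) ✓
All 13 edges of G1 map to edges of G2, and |E(G1)| = |E(G2)| = 13, so φ is a bijection on edges as well as vertices. Hence G1 ≅ G2.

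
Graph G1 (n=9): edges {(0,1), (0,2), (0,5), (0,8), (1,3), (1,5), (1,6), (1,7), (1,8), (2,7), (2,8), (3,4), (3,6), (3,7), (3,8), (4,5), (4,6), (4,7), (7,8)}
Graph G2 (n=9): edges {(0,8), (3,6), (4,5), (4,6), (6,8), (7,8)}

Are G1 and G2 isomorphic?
No, not isomorphic

The graphs are NOT isomorphic.

Connected components of G1: 1 component(s) with vertex sets [[0, 1, 2, 3, 4, 5, 6, 7, 8]], sizes [9].
Connected components of G2: 3 component(s) with vertex sets [[1], [2], [0, 3, 4, 5, 6, 7, 8]], sizes [1, 1, 7].
The number of connected components (and the multiset of component sizes) is an isomorphism invariant — an isomorphism maps each component of G1 bijectively onto a component of G2. Since G1 has 1 component(s) and G2 has 3, they cannot be isomorphic.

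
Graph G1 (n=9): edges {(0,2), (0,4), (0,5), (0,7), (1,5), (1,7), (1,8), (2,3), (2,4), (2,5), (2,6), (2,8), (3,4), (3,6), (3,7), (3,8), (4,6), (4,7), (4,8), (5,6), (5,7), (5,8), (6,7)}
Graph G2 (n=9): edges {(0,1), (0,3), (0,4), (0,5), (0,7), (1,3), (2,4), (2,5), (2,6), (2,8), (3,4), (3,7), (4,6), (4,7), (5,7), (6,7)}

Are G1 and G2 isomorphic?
No, not isomorphic

The graphs are NOT isomorphic.

Counting triangles (3-cliques): G1 has 19, G2 has 8.
Triangle count is an isomorphism invariant, so differing triangle counts rule out isomorphism.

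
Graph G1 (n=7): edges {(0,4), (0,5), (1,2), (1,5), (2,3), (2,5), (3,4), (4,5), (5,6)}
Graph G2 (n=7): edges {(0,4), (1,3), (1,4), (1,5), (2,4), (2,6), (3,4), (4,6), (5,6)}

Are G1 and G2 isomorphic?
Yes, isomorphic

The graphs are isomorphic.
One valid mapping φ: V(G1) → V(G2): 0→2, 1→3, 2→1, 3→5, 4→6, 5→4, 6→0

Verify φ preserves adjacency — for each edge of G1, its image is an edge of G2:
  (0,4) → (φ(0),φ(4)) = (2,6) ∈ E(G2) ✓
  (0,5) → (φ(0),φ(5)) = (2,4) ∈ E(G2) ✓
  (1,2) → (φ(1),φ(2)) = (1,3) ∈ E(G2) ✓
  (1,5) → (φ(1),φ(5)) = (3,4) ∈ E(G2) ✓
  (2,3) → (φ(2),φ(3)) = (1,5) ∈ E(G2) ✓
  (2,5) → (φ(2),φ(5)) = (1,4) ∈ E(G2) ✓
  (3,4) → (φ(3),φ(4)) = (5,6) ∈ E(G2) ✓
  (4,5) → (φ(4),φ(5)) = (4,6) ∈ E(G2) ✓
  (5,6) → (φ(5),φ(6)) = (0,4) ∈ E(G2) ✓
All 9 edges of G1 map to edges of G2, and |E(G1)| = |E(G2)| = 9, so φ is a bijection on edges as well as vertices. Hence G1 ≅ G2.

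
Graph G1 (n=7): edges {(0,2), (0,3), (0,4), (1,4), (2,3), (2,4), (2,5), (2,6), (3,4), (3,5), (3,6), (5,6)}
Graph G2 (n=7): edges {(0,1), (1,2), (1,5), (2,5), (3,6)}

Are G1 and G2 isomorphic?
No, not isomorphic

The graphs are NOT isomorphic.

Connected components of G1: 1 component(s) with vertex sets [[0, 1, 2, 3, 4, 5, 6]], sizes [7].
Connected components of G2: 3 component(s) with vertex sets [[4], [3, 6], [0, 1, 2, 5]], sizes [1, 2, 4].
The number of connected components (and the multiset of component sizes) is an isomorphism invariant — an isomorphism maps each component of G1 bijectively onto a component of G2. Since G1 has 1 component(s) and G2 has 3, they cannot be isomorphic.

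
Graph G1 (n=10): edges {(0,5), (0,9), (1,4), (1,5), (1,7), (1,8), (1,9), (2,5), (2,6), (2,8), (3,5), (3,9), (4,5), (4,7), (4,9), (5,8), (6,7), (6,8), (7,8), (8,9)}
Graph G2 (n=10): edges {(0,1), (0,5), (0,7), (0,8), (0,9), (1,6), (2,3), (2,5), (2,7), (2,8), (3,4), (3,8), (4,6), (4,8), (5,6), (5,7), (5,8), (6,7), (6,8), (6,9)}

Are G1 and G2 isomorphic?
Yes, isomorphic

The graphs are isomorphic.
One valid mapping φ: V(G1) → V(G2): 0→1, 1→5, 2→4, 3→9, 4→7, 5→6, 6→3, 7→2, 8→8, 9→0

Verify φ preserves adjacency — for each edge of G1, its image is an edge of G2:
  (0,5) → (φ(0),φ(5)) = (1,6) ∈ E(G2) ✓
  (0,9) → (φ(0),φ(9)) = (0,1) ∈ E(G2) ✓
  (1,4) → (φ(1),φ(4)) = (5,7) ∈ E(G2) ✓
  (1,5) → (φ(1),φ(5)) = (5,6) ∈ E(G2) ✓
  (1,7) → (φ(1),φ(7)) = (2,5) ∈ E(G2) ✓
  (1,8) → (φ(1),φ(8)) = (5,8) ∈ E(G2) ✓
  (1,9) → (φ(1),φ(9)) = (0,5) ∈ E(G2) ✓
  (2,5) → (φ(2),φ(5)) = (4,6) ∈ E(G2) ✓
  (2,6) → (φ(2),φ(6)) = (3,4) ∈ E(G2) ✓
  (2,8) → (φ(2),φ(8)) = (4,8) ∈ E(G2) ✓
  (3,5) → (φ(3),φ(5)) = (6,9) ∈ E(G2) ✓
  (3,9) → (φ(3),φ(9)) = (0,9) ∈ E(G2) ✓
  (4,5) → (φ(4),φ(5)) = (6,7) ∈ E(G2) ✓
  (4,7) → (φ(4),φ(7)) = (2,7) ∈ E(G2) ✓
  (4,9) → (φ(4),φ(9)) = (0,7) ∈ E(G2) ✓
  (5,8) → (φ(5),φ(8)) = (6,8) ∈ E(G2) ✓
  (6,7) → (φ(6),φ(7)) = (2,3) ∈ E(G2) ✓
  (6,8) → (φ(6),φ(8)) = (3,8) ∈ E(G2) ✓
  (7,8) → (φ(7),φ(8)) = (2,8) ∈ E(G2) ✓
  (8,9) → (φ(8),φ(9)) = (0,8) ∈ E(G2) ✓
All 20 edges of G1 map to edges of G2, and |E(G1)| = |E(G2)| = 20, so φ is a bijection on edges as well as vertices. Hence G1 ≅ G2.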